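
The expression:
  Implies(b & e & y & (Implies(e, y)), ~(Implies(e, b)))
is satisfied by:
  {e: False, y: False, b: False}
  {b: True, e: False, y: False}
  {y: True, e: False, b: False}
  {b: True, y: True, e: False}
  {e: True, b: False, y: False}
  {b: True, e: True, y: False}
  {y: True, e: True, b: False}


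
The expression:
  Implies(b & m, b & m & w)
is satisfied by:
  {w: True, m: False, b: False}
  {m: False, b: False, w: False}
  {w: True, b: True, m: False}
  {b: True, m: False, w: False}
  {w: True, m: True, b: False}
  {m: True, w: False, b: False}
  {w: True, b: True, m: True}


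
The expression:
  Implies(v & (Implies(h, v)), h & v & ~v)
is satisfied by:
  {v: False}


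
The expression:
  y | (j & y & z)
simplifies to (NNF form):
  y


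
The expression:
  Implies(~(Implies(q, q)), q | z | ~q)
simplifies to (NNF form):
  True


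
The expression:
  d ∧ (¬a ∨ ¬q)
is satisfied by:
  {d: True, q: False, a: False}
  {d: True, a: True, q: False}
  {d: True, q: True, a: False}


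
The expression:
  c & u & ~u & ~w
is never true.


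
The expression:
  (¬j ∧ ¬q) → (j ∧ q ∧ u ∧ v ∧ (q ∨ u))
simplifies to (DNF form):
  j ∨ q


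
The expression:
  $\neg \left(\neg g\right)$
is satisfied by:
  {g: True}


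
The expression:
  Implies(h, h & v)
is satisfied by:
  {v: True, h: False}
  {h: False, v: False}
  {h: True, v: True}


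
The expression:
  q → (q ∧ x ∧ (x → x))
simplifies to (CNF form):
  x ∨ ¬q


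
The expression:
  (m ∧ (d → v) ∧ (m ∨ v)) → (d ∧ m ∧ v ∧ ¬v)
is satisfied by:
  {d: True, m: False, v: False}
  {d: False, m: False, v: False}
  {v: True, d: True, m: False}
  {v: True, d: False, m: False}
  {m: True, d: True, v: False}


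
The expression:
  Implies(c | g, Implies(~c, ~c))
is always true.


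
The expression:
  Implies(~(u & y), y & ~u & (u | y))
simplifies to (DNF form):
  y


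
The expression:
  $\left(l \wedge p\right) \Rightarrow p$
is always true.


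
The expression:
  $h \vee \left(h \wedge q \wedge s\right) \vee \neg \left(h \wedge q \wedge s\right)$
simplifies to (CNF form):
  $\text{True}$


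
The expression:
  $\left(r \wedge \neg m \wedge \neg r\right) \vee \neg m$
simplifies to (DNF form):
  $\neg m$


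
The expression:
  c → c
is always true.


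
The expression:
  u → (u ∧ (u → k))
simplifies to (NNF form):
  k ∨ ¬u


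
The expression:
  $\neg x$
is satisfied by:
  {x: False}


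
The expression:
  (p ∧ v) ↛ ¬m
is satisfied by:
  {m: True, p: True, v: True}


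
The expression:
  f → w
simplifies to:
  w ∨ ¬f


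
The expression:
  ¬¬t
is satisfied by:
  {t: True}


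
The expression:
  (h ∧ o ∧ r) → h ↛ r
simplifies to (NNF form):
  ¬h ∨ ¬o ∨ ¬r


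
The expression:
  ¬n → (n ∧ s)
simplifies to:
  n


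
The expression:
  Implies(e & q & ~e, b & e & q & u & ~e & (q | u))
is always true.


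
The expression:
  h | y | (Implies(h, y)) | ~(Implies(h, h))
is always true.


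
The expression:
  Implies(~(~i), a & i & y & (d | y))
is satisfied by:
  {a: True, y: True, i: False}
  {a: True, y: False, i: False}
  {y: True, a: False, i: False}
  {a: False, y: False, i: False}
  {a: True, i: True, y: True}


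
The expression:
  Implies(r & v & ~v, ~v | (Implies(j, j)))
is always true.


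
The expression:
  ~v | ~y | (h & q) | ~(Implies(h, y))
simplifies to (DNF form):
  ~v | ~y | (h & q)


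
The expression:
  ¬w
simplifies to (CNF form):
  ¬w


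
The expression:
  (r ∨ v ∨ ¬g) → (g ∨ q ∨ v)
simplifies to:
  g ∨ q ∨ v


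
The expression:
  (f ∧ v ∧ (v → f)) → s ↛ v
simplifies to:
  ¬f ∨ ¬v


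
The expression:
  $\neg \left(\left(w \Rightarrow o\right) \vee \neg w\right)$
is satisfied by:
  {w: True, o: False}


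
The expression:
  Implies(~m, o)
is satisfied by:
  {o: True, m: True}
  {o: True, m: False}
  {m: True, o: False}


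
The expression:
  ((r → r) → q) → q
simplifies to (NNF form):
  True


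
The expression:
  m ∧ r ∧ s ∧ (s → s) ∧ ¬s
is never true.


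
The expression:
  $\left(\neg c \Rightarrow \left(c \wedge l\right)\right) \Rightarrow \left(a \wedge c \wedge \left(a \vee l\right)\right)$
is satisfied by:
  {a: True, c: False}
  {c: False, a: False}
  {c: True, a: True}


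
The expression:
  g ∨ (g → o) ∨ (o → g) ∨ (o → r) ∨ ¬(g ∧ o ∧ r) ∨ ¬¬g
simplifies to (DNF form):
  True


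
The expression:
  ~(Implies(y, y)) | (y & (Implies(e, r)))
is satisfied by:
  {r: True, y: True, e: False}
  {y: True, e: False, r: False}
  {r: True, e: True, y: True}


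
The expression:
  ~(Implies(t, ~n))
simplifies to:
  n & t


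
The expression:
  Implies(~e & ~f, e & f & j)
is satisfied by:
  {e: True, f: True}
  {e: True, f: False}
  {f: True, e: False}


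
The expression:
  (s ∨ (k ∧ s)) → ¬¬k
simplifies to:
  k ∨ ¬s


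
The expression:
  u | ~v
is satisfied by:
  {u: True, v: False}
  {v: False, u: False}
  {v: True, u: True}


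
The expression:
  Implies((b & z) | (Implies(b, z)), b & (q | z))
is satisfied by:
  {b: True}


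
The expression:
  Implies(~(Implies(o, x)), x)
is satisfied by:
  {x: True, o: False}
  {o: False, x: False}
  {o: True, x: True}


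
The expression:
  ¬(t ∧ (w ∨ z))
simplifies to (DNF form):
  (¬w ∧ ¬z) ∨ ¬t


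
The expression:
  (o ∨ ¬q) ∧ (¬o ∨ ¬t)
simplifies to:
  (o ∧ ¬t) ∨ (¬o ∧ ¬q)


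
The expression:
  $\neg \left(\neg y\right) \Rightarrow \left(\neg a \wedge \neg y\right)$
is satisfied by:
  {y: False}


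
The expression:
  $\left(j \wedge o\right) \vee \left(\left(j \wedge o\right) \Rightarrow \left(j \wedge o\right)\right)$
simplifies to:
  $\text{True}$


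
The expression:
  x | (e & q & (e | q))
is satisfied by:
  {x: True, e: True, q: True}
  {x: True, e: True, q: False}
  {x: True, q: True, e: False}
  {x: True, q: False, e: False}
  {e: True, q: True, x: False}


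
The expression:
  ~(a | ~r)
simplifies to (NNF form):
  r & ~a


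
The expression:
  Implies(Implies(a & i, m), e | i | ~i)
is always true.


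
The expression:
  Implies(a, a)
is always true.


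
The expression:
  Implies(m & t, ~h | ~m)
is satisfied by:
  {h: False, m: False, t: False}
  {t: True, h: False, m: False}
  {m: True, h: False, t: False}
  {t: True, m: True, h: False}
  {h: True, t: False, m: False}
  {t: True, h: True, m: False}
  {m: True, h: True, t: False}


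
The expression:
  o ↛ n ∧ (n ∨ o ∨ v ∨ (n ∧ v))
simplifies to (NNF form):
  o ∧ ¬n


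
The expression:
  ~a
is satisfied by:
  {a: False}


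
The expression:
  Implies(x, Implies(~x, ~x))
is always true.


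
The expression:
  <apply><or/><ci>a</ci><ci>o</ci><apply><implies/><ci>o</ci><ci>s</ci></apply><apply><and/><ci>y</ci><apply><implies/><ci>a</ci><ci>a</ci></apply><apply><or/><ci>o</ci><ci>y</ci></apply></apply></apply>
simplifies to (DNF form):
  <true/>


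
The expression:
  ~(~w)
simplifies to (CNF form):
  w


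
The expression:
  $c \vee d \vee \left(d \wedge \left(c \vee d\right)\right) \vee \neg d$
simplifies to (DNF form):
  $\text{True}$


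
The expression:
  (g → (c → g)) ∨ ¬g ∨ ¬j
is always true.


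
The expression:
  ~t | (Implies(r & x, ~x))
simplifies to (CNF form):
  ~r | ~t | ~x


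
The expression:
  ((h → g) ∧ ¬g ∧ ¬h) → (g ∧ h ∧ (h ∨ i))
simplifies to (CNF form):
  g ∨ h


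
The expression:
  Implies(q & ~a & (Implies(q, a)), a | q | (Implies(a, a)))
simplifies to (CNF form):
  True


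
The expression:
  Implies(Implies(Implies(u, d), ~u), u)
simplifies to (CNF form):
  u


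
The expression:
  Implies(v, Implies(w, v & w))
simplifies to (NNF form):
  True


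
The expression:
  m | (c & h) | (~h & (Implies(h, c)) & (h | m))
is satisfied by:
  {m: True, h: True, c: True}
  {m: True, h: True, c: False}
  {m: True, c: True, h: False}
  {m: True, c: False, h: False}
  {h: True, c: True, m: False}


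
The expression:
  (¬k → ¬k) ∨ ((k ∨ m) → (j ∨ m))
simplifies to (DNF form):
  True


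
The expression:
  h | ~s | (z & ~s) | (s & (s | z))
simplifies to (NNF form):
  True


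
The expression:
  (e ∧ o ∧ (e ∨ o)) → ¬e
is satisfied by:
  {e: False, o: False}
  {o: True, e: False}
  {e: True, o: False}


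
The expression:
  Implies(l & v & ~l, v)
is always true.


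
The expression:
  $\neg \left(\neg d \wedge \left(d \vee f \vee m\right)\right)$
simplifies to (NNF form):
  $d \vee \left(\neg f \wedge \neg m\right)$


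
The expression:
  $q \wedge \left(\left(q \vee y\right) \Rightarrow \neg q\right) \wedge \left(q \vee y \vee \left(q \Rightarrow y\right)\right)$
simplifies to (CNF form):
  $\text{False}$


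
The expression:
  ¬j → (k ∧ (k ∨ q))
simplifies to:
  j ∨ k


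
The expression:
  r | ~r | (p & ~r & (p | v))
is always true.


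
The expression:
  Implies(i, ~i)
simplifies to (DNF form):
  ~i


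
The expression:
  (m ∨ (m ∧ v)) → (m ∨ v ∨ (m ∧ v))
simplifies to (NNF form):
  True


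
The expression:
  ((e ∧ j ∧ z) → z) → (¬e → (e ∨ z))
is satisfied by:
  {z: True, e: True}
  {z: True, e: False}
  {e: True, z: False}


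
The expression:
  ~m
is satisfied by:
  {m: False}


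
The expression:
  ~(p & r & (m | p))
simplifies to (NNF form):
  ~p | ~r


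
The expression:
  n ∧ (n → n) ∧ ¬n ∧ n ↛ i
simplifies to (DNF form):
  False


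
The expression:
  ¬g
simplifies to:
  ¬g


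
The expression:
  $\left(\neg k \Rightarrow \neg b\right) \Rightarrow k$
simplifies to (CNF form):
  $b \vee k$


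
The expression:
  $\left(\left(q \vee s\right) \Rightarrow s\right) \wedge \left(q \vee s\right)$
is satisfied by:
  {s: True}


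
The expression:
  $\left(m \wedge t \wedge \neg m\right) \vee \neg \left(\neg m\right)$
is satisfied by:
  {m: True}


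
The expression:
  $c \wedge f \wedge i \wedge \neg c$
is never true.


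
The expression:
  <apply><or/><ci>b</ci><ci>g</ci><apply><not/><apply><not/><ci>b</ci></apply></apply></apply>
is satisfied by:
  {b: True, g: True}
  {b: True, g: False}
  {g: True, b: False}


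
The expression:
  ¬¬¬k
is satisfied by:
  {k: False}


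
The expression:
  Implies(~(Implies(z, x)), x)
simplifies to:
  x | ~z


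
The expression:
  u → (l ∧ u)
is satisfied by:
  {l: True, u: False}
  {u: False, l: False}
  {u: True, l: True}


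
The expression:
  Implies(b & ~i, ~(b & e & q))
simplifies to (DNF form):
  i | ~b | ~e | ~q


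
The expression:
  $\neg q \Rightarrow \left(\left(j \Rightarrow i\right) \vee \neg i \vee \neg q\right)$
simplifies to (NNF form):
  $\text{True}$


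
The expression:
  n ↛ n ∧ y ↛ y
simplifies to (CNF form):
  False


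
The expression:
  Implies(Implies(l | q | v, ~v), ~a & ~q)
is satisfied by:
  {v: True, a: False, q: False}
  {v: True, q: True, a: False}
  {v: True, a: True, q: False}
  {v: True, q: True, a: True}
  {q: False, a: False, v: False}


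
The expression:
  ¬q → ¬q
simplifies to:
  True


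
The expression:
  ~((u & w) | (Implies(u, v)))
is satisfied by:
  {u: True, v: False, w: False}


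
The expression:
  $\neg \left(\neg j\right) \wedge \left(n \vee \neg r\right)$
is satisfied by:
  {j: True, n: True, r: False}
  {j: True, n: False, r: False}
  {j: True, r: True, n: True}


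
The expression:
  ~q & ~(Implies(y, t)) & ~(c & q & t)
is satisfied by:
  {y: True, q: False, t: False}


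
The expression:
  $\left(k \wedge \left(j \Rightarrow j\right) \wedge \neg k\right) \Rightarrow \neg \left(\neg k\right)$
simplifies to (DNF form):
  $\text{True}$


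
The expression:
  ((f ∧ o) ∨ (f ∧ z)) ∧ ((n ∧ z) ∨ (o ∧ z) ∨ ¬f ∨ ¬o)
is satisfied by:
  {z: True, f: True}


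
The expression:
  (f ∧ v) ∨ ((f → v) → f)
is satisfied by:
  {f: True}


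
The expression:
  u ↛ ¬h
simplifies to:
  h ∧ u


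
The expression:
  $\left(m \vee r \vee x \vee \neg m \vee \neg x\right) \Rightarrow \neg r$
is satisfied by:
  {r: False}


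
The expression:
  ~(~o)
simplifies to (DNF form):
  o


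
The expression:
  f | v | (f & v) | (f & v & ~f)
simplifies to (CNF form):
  f | v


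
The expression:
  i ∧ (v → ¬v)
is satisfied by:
  {i: True, v: False}


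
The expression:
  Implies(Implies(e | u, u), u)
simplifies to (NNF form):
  e | u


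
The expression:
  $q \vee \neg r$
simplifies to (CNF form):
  $q \vee \neg r$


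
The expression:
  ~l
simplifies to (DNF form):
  ~l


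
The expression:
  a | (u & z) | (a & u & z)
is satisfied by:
  {a: True, u: True, z: True}
  {a: True, u: True, z: False}
  {a: True, z: True, u: False}
  {a: True, z: False, u: False}
  {u: True, z: True, a: False}


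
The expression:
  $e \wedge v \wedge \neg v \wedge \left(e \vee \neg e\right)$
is never true.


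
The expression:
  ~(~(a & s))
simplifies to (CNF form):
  a & s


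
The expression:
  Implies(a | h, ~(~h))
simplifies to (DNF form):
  h | ~a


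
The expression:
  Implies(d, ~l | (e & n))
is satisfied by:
  {n: True, e: True, l: False, d: False}
  {n: True, e: False, l: False, d: False}
  {e: True, n: False, l: False, d: False}
  {n: False, e: False, l: False, d: False}
  {n: True, d: True, e: True, l: False}
  {n: True, d: True, e: False, l: False}
  {d: True, e: True, n: False, l: False}
  {d: True, n: False, e: False, l: False}
  {n: True, l: True, e: True, d: False}
  {n: True, l: True, e: False, d: False}
  {l: True, e: True, n: False, d: False}
  {l: True, n: False, e: False, d: False}
  {n: True, d: True, l: True, e: True}


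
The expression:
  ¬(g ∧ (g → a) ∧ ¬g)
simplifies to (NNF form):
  True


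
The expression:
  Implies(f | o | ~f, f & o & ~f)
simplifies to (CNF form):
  False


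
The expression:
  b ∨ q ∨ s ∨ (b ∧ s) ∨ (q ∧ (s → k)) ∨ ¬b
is always true.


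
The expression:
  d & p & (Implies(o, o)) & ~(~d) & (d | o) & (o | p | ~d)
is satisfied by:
  {p: True, d: True}


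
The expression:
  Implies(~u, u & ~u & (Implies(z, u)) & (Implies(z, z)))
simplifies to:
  u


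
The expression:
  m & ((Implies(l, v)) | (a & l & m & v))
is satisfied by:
  {m: True, v: True, l: False}
  {m: True, l: False, v: False}
  {m: True, v: True, l: True}


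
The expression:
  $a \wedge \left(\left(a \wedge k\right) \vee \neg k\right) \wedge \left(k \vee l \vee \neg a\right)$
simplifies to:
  $a \wedge \left(k \vee l\right)$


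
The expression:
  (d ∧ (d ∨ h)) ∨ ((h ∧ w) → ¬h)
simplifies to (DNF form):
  d ∨ ¬h ∨ ¬w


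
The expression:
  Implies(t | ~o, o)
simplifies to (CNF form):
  o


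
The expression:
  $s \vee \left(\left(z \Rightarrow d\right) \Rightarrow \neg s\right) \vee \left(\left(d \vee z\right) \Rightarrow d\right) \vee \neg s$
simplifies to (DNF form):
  $\text{True}$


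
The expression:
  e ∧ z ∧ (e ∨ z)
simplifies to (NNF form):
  e ∧ z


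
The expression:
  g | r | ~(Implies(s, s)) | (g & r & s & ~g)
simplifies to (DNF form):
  g | r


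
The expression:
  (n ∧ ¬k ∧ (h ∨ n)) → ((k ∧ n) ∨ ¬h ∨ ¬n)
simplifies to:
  k ∨ ¬h ∨ ¬n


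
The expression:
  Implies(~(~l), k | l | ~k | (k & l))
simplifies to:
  True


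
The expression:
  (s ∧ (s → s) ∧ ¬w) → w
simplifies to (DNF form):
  w ∨ ¬s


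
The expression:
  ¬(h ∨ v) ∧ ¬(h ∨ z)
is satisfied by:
  {h: False, v: False, z: False}


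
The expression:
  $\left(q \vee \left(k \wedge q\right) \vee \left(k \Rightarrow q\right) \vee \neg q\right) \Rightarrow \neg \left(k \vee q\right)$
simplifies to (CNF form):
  $\neg k \wedge \neg q$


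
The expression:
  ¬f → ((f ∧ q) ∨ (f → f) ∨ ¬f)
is always true.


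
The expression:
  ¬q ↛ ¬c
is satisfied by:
  {c: True, q: False}


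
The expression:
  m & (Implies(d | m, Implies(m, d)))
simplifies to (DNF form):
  d & m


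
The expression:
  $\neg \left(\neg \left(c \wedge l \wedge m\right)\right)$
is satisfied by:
  {c: True, m: True, l: True}


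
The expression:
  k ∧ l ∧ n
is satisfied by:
  {k: True, n: True, l: True}


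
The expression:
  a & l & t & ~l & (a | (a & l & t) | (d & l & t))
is never true.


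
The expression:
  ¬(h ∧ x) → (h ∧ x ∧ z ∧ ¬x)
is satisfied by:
  {h: True, x: True}


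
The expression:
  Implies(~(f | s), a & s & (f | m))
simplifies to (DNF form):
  f | s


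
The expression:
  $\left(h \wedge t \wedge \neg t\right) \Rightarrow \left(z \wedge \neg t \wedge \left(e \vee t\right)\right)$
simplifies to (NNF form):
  $\text{True}$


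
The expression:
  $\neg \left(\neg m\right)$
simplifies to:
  $m$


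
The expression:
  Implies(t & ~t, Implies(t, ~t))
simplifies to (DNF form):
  True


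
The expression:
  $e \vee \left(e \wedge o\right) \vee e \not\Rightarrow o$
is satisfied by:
  {e: True}


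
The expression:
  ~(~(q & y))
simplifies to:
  q & y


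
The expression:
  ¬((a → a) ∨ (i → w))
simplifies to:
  False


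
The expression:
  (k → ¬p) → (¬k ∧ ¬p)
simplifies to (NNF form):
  (k ∧ p) ∨ (¬k ∧ ¬p)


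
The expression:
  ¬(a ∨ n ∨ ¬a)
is never true.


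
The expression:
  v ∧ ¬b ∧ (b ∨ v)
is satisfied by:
  {v: True, b: False}


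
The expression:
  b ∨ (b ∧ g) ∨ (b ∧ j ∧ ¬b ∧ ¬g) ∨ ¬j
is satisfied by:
  {b: True, j: False}
  {j: False, b: False}
  {j: True, b: True}


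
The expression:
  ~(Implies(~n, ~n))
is never true.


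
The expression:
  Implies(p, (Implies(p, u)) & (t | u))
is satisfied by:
  {u: True, p: False}
  {p: False, u: False}
  {p: True, u: True}


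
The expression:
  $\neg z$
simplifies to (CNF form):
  $\neg z$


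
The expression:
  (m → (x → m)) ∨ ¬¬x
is always true.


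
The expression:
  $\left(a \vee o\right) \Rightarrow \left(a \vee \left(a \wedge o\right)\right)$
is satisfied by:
  {a: True, o: False}
  {o: False, a: False}
  {o: True, a: True}


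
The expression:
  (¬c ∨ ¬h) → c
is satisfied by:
  {c: True}


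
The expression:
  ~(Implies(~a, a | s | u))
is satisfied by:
  {u: False, a: False, s: False}


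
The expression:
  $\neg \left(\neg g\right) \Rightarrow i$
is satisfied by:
  {i: True, g: False}
  {g: False, i: False}
  {g: True, i: True}


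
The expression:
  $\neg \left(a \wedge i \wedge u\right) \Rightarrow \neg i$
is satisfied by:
  {a: True, u: True, i: False}
  {a: True, u: False, i: False}
  {u: True, a: False, i: False}
  {a: False, u: False, i: False}
  {a: True, i: True, u: True}


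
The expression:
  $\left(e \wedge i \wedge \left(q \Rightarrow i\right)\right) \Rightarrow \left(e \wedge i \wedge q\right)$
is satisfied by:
  {q: True, e: False, i: False}
  {e: False, i: False, q: False}
  {i: True, q: True, e: False}
  {i: True, e: False, q: False}
  {q: True, e: True, i: False}
  {e: True, q: False, i: False}
  {i: True, e: True, q: True}


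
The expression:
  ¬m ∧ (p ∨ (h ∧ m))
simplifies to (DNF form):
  p ∧ ¬m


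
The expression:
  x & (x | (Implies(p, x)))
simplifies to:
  x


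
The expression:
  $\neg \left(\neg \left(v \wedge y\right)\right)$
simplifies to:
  $v \wedge y$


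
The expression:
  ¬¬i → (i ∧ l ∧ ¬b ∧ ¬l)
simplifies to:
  ¬i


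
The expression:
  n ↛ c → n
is always true.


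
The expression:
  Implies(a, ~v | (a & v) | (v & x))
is always true.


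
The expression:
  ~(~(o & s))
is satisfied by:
  {s: True, o: True}


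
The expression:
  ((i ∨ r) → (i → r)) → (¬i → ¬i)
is always true.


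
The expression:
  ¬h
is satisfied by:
  {h: False}


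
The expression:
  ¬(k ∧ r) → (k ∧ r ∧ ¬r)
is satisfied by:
  {r: True, k: True}


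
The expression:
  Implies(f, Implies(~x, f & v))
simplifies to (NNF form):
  v | x | ~f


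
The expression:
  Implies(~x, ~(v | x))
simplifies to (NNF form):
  x | ~v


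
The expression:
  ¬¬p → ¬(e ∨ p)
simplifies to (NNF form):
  ¬p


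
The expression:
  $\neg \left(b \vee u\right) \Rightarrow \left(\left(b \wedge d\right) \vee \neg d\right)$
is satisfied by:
  {b: True, u: True, d: False}
  {b: True, u: False, d: False}
  {u: True, b: False, d: False}
  {b: False, u: False, d: False}
  {b: True, d: True, u: True}
  {b: True, d: True, u: False}
  {d: True, u: True, b: False}


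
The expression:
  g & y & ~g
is never true.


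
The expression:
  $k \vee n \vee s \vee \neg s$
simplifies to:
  $\text{True}$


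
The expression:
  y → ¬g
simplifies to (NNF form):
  ¬g ∨ ¬y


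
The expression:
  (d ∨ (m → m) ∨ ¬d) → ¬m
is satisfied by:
  {m: False}


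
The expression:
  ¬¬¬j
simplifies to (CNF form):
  ¬j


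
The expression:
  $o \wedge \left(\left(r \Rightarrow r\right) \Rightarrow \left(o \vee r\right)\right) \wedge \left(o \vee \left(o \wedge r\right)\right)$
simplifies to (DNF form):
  $o$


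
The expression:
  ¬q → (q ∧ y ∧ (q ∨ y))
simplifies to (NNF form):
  q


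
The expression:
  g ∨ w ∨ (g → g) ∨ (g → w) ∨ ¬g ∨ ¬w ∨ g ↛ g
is always true.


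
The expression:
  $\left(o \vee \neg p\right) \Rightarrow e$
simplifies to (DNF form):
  $e \vee \left(p \wedge \neg o\right)$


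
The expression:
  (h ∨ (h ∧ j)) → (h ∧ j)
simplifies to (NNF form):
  j ∨ ¬h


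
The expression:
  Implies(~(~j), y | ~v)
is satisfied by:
  {y: True, v: False, j: False}
  {v: False, j: False, y: False}
  {j: True, y: True, v: False}
  {j: True, v: False, y: False}
  {y: True, v: True, j: False}
  {v: True, y: False, j: False}
  {j: True, v: True, y: True}


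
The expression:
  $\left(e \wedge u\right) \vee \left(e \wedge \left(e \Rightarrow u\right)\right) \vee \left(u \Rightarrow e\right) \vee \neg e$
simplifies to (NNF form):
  $\text{True}$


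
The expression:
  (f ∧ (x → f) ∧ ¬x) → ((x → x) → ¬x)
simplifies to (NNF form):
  True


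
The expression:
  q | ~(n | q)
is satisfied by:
  {q: True, n: False}
  {n: False, q: False}
  {n: True, q: True}


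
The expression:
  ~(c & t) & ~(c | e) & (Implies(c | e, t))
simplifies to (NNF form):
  ~c & ~e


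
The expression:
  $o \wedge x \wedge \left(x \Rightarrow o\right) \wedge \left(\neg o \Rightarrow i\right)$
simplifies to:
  $o \wedge x$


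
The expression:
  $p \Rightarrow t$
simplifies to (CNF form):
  $t \vee \neg p$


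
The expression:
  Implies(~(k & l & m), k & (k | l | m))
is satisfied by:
  {k: True}


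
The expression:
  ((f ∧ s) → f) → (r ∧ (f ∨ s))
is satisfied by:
  {r: True, s: True, f: True}
  {r: True, s: True, f: False}
  {r: True, f: True, s: False}


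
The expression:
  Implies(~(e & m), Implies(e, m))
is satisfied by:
  {m: True, e: False}
  {e: False, m: False}
  {e: True, m: True}


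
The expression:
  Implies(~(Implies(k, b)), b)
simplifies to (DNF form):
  b | ~k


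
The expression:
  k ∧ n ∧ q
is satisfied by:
  {n: True, q: True, k: True}


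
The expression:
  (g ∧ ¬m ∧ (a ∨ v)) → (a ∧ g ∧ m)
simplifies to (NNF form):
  m ∨ (¬a ∧ ¬v) ∨ ¬g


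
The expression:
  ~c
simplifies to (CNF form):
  ~c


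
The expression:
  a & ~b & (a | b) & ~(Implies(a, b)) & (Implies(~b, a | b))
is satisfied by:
  {a: True, b: False}


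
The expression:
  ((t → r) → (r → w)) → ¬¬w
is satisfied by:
  {r: True, w: True}
  {r: True, w: False}
  {w: True, r: False}


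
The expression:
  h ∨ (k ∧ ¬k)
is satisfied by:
  {h: True}


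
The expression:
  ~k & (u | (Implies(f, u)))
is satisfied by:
  {u: True, k: False, f: False}
  {u: False, k: False, f: False}
  {f: True, u: True, k: False}


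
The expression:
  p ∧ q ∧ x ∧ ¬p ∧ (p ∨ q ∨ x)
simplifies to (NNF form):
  False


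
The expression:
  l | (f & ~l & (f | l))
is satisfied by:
  {l: True, f: True}
  {l: True, f: False}
  {f: True, l: False}


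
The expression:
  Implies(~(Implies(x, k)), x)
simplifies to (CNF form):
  True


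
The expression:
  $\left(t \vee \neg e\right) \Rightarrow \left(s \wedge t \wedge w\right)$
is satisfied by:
  {s: True, e: True, w: True, t: False}
  {s: True, e: True, w: False, t: False}
  {e: True, w: True, s: False, t: False}
  {e: True, s: False, w: False, t: False}
  {t: True, s: True, e: True, w: True}
  {t: True, s: True, w: True, e: False}


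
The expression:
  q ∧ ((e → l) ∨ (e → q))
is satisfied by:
  {q: True}


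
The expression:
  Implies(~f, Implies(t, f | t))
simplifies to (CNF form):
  True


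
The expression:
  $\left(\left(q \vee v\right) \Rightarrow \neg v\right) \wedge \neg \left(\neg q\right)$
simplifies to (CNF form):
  $q \wedge \neg v$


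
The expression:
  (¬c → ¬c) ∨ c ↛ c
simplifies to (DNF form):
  True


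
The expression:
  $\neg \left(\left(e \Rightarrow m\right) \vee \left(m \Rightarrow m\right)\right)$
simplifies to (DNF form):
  $\text{False}$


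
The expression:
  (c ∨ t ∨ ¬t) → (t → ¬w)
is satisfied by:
  {w: False, t: False}
  {t: True, w: False}
  {w: True, t: False}


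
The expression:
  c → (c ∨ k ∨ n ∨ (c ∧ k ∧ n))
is always true.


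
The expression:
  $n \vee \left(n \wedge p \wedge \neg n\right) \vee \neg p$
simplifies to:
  $n \vee \neg p$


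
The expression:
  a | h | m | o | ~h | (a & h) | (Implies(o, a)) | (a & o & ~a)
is always true.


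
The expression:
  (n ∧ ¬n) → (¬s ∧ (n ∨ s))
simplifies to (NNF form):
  True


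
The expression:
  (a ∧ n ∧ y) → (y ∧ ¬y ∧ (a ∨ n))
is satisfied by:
  {y: False, n: False, a: False}
  {a: True, y: False, n: False}
  {n: True, y: False, a: False}
  {a: True, n: True, y: False}
  {y: True, a: False, n: False}
  {a: True, y: True, n: False}
  {n: True, y: True, a: False}


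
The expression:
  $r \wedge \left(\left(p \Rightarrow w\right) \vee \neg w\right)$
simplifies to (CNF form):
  $r$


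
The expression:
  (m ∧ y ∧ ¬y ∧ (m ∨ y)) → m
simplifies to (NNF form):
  True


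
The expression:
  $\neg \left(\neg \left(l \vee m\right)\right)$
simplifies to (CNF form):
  $l \vee m$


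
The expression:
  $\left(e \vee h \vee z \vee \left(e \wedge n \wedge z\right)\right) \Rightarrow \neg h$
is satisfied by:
  {h: False}


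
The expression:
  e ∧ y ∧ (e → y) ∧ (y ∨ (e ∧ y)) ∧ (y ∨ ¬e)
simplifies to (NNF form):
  e ∧ y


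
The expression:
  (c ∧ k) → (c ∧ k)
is always true.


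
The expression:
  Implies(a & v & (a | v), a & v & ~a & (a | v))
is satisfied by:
  {v: False, a: False}
  {a: True, v: False}
  {v: True, a: False}


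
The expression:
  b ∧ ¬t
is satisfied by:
  {b: True, t: False}


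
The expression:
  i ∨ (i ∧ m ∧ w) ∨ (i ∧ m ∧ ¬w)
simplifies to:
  i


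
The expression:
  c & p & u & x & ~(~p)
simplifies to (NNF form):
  c & p & u & x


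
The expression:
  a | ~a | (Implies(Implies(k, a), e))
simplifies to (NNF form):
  True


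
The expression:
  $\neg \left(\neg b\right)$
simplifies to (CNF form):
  $b$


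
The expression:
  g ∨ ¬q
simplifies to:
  g ∨ ¬q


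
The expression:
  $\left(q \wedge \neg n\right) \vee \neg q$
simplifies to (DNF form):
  $\neg n \vee \neg q$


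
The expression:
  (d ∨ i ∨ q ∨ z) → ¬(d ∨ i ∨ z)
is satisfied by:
  {d: False, i: False, z: False}


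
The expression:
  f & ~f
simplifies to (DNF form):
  False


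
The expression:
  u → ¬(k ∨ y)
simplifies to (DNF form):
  (¬k ∧ ¬y) ∨ ¬u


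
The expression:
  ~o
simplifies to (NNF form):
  ~o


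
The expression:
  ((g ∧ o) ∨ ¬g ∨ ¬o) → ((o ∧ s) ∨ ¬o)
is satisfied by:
  {s: True, o: False}
  {o: False, s: False}
  {o: True, s: True}


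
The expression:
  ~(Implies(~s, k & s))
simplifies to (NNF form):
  ~s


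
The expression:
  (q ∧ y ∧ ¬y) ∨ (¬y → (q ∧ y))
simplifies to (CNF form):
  y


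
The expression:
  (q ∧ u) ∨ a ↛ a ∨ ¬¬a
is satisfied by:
  {a: True, u: True, q: True}
  {a: True, u: True, q: False}
  {a: True, q: True, u: False}
  {a: True, q: False, u: False}
  {u: True, q: True, a: False}


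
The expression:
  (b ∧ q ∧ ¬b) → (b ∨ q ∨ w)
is always true.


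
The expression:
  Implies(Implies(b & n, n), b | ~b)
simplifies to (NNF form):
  True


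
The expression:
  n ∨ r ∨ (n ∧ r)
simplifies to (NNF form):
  n ∨ r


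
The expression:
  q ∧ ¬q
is never true.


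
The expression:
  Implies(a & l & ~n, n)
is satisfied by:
  {n: True, l: False, a: False}
  {l: False, a: False, n: False}
  {n: True, a: True, l: False}
  {a: True, l: False, n: False}
  {n: True, l: True, a: False}
  {l: True, n: False, a: False}
  {n: True, a: True, l: True}


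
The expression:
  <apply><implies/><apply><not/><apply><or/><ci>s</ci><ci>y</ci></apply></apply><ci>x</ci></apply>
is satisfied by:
  {y: True, s: True, x: True}
  {y: True, s: True, x: False}
  {y: True, x: True, s: False}
  {y: True, x: False, s: False}
  {s: True, x: True, y: False}
  {s: True, x: False, y: False}
  {x: True, s: False, y: False}


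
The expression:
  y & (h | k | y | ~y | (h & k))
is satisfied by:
  {y: True}


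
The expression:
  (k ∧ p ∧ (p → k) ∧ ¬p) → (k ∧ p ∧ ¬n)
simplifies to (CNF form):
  True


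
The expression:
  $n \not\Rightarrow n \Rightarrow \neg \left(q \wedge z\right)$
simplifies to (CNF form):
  $\text{True}$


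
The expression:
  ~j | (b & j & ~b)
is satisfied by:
  {j: False}


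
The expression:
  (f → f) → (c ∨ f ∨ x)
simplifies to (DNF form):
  c ∨ f ∨ x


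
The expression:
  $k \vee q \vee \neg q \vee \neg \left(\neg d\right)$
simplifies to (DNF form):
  $\text{True}$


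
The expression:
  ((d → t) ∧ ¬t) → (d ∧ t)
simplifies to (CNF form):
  d ∨ t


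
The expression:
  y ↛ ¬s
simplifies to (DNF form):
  s ∧ y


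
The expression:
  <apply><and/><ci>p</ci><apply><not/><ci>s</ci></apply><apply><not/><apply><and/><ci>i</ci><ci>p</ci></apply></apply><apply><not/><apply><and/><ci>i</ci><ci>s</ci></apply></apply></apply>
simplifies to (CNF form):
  <apply><and/><ci>p</ci><apply><not/><ci>i</ci></apply><apply><not/><ci>s</ci></apply></apply>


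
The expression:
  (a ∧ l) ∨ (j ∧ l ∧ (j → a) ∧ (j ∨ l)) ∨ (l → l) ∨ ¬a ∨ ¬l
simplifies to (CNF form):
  True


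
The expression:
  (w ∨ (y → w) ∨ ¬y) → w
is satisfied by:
  {y: True, w: True}
  {y: True, w: False}
  {w: True, y: False}


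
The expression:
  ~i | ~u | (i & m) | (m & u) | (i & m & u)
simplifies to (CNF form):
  m | ~i | ~u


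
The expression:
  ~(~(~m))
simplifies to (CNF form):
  ~m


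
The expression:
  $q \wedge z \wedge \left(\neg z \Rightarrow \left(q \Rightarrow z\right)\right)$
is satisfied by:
  {z: True, q: True}


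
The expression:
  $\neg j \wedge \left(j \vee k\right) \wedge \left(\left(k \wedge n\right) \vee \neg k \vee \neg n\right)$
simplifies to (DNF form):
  $k \wedge \neg j$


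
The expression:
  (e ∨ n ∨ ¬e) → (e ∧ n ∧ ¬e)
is never true.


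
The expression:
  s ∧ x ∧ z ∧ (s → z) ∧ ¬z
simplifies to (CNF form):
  False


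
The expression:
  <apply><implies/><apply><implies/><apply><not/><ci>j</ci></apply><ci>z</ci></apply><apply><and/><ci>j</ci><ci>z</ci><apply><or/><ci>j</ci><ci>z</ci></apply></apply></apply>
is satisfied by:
  {j: False, z: False}
  {z: True, j: True}


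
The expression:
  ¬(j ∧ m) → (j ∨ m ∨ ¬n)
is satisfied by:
  {m: True, j: True, n: False}
  {m: True, j: False, n: False}
  {j: True, m: False, n: False}
  {m: False, j: False, n: False}
  {n: True, m: True, j: True}
  {n: True, m: True, j: False}
  {n: True, j: True, m: False}


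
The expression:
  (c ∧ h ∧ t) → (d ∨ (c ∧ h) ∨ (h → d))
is always true.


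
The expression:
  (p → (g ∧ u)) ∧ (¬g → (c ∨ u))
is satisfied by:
  {c: True, g: True, u: True, p: False}
  {g: True, u: True, p: False, c: False}
  {c: True, g: True, p: False, u: False}
  {g: True, p: False, u: False, c: False}
  {c: True, u: True, p: False, g: False}
  {u: True, c: False, p: False, g: False}
  {c: True, p: False, u: False, g: False}
  {c: True, g: True, u: True, p: True}
  {g: True, u: True, p: True, c: False}


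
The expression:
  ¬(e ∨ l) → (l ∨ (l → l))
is always true.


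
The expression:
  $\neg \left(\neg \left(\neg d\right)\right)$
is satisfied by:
  {d: False}


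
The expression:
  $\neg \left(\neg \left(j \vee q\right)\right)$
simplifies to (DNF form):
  $j \vee q$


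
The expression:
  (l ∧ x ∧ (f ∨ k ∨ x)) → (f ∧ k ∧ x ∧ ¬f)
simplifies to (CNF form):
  ¬l ∨ ¬x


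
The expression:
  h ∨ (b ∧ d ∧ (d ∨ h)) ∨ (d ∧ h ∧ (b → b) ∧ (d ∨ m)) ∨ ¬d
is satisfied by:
  {b: True, h: True, d: False}
  {b: True, h: False, d: False}
  {h: True, b: False, d: False}
  {b: False, h: False, d: False}
  {b: True, d: True, h: True}
  {b: True, d: True, h: False}
  {d: True, h: True, b: False}


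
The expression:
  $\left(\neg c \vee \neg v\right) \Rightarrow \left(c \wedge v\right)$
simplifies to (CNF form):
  $c \wedge v$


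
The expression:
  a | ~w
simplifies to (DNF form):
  a | ~w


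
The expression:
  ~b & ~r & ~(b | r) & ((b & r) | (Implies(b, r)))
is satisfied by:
  {r: False, b: False}


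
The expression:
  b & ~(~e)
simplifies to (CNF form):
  b & e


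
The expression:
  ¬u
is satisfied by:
  {u: False}


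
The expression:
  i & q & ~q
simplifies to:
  False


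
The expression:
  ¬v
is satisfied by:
  {v: False}


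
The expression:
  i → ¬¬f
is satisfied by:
  {f: True, i: False}
  {i: False, f: False}
  {i: True, f: True}


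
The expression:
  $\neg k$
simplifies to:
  $\neg k$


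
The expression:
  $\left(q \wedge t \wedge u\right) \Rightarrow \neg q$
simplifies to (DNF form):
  $\neg q \vee \neg t \vee \neg u$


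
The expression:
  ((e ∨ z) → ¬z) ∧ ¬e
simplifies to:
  ¬e ∧ ¬z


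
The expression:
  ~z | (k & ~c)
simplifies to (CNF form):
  (k | ~z) & (~c | ~z)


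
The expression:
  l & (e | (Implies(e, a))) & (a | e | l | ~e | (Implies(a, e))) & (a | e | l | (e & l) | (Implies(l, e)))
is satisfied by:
  {l: True}


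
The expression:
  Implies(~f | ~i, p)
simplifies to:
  p | (f & i)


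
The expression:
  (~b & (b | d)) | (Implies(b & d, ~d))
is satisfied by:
  {d: False, b: False}
  {b: True, d: False}
  {d: True, b: False}


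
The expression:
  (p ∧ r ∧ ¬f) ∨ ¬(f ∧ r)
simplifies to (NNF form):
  ¬f ∨ ¬r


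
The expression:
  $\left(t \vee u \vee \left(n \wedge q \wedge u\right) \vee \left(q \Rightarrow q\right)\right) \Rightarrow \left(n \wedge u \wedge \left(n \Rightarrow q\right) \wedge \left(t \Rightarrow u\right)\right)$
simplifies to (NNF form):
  $n \wedge q \wedge u$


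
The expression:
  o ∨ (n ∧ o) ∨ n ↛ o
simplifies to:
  n ∨ o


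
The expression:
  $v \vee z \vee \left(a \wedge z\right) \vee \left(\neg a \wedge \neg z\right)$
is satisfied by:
  {z: True, v: True, a: False}
  {z: True, v: False, a: False}
  {v: True, z: False, a: False}
  {z: False, v: False, a: False}
  {a: True, z: True, v: True}
  {a: True, z: True, v: False}
  {a: True, v: True, z: False}


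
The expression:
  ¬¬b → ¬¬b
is always true.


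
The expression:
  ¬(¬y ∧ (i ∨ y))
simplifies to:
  y ∨ ¬i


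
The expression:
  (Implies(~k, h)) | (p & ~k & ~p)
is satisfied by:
  {k: True, h: True}
  {k: True, h: False}
  {h: True, k: False}


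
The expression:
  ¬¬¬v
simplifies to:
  ¬v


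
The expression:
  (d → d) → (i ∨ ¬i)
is always true.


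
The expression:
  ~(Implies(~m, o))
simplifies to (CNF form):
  ~m & ~o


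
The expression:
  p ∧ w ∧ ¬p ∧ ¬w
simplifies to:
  False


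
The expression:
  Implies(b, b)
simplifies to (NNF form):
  True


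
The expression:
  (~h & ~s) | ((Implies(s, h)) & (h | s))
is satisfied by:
  {h: True, s: False}
  {s: False, h: False}
  {s: True, h: True}


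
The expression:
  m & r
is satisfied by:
  {r: True, m: True}


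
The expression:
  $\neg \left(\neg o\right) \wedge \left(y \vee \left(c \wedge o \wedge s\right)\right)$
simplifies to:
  $o \wedge \left(c \vee y\right) \wedge \left(s \vee y\right)$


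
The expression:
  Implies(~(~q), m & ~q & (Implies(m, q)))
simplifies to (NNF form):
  ~q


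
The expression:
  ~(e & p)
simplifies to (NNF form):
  ~e | ~p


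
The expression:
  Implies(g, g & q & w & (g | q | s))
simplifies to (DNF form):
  ~g | (q & w)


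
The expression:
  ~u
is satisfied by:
  {u: False}


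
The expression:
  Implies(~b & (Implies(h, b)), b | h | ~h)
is always true.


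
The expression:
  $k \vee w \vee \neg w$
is always true.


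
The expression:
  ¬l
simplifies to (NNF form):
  ¬l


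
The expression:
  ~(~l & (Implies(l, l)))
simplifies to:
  l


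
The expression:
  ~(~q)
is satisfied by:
  {q: True}


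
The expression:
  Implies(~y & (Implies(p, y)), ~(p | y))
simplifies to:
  True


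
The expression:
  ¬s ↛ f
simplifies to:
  f ∨ ¬s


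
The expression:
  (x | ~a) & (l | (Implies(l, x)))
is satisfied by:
  {x: True, a: False}
  {a: False, x: False}
  {a: True, x: True}


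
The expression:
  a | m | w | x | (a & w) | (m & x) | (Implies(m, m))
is always true.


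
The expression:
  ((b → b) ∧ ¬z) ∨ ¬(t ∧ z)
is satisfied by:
  {t: False, z: False}
  {z: True, t: False}
  {t: True, z: False}


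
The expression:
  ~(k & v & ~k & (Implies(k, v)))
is always true.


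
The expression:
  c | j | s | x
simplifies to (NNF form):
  c | j | s | x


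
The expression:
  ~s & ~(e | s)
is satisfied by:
  {e: False, s: False}
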